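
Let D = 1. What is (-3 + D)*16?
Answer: -32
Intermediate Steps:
(-3 + D)*16 = (-3 + 1)*16 = -2*16 = -32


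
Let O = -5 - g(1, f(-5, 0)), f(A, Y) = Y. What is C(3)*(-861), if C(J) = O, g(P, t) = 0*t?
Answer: 4305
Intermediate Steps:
g(P, t) = 0
O = -5 (O = -5 - 1*0 = -5 + 0 = -5)
C(J) = -5
C(3)*(-861) = -5*(-861) = 4305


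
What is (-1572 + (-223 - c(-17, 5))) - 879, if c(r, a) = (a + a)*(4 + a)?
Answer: -2764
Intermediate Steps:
c(r, a) = 2*a*(4 + a) (c(r, a) = (2*a)*(4 + a) = 2*a*(4 + a))
(-1572 + (-223 - c(-17, 5))) - 879 = (-1572 + (-223 - 2*5*(4 + 5))) - 879 = (-1572 + (-223 - 2*5*9)) - 879 = (-1572 + (-223 - 1*90)) - 879 = (-1572 + (-223 - 90)) - 879 = (-1572 - 313) - 879 = -1885 - 879 = -2764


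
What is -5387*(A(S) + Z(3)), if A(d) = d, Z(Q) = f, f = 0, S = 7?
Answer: -37709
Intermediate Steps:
Z(Q) = 0
-5387*(A(S) + Z(3)) = -5387*(7 + 0) = -5387*7 = -37709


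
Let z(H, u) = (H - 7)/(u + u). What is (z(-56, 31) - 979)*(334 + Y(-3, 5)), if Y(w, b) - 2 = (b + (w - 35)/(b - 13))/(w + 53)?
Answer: -131790609/400 ≈ -3.2948e+5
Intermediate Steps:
z(H, u) = (-7 + H)/(2*u) (z(H, u) = (-7 + H)/((2*u)) = (-7 + H)*(1/(2*u)) = (-7 + H)/(2*u))
Y(w, b) = 2 + (b + (-35 + w)/(-13 + b))/(53 + w) (Y(w, b) = 2 + (b + (w - 35)/(b - 13))/(w + 53) = 2 + (b + (-35 + w)/(-13 + b))/(53 + w))
(z(-56, 31) - 979)*(334 + Y(-3, 5)) = ((1/2)*(-7 - 56)/31 - 979)*(334 + (-1413 + 5**2 - 25*(-3) + 93*5 + 2*5*(-3))/(-689 - 13*(-3) + 53*5 + 5*(-3))) = ((1/2)*(1/31)*(-63) - 979)*(334 + (-1413 + 25 + 75 + 465 - 30)/(-689 + 39 + 265 - 15)) = (-63/62 - 979)*(334 - 878/(-400)) = -60761*(334 - 1/400*(-878))/62 = -60761*(334 + 439/200)/62 = -60761/62*67239/200 = -131790609/400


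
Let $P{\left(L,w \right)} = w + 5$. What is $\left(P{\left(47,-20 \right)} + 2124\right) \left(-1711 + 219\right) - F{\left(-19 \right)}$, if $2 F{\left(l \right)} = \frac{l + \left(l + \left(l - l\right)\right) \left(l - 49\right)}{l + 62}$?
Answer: $- \frac{270611281}{86} \approx -3.1466 \cdot 10^{6}$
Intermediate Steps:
$F{\left(l \right)} = \frac{l + l \left(-49 + l\right)}{2 \left(62 + l\right)}$ ($F{\left(l \right)} = \frac{\left(l + \left(l + \left(l - l\right)\right) \left(l - 49\right)\right) \frac{1}{l + 62}}{2} = \frac{\left(l + \left(l + 0\right) \left(-49 + l\right)\right) \frac{1}{62 + l}}{2} = \frac{\left(l + l \left(-49 + l\right)\right) \frac{1}{62 + l}}{2} = \frac{\frac{1}{62 + l} \left(l + l \left(-49 + l\right)\right)}{2} = \frac{l + l \left(-49 + l\right)}{2 \left(62 + l\right)}$)
$P{\left(L,w \right)} = 5 + w$
$\left(P{\left(47,-20 \right)} + 2124\right) \left(-1711 + 219\right) - F{\left(-19 \right)} = \left(\left(5 - 20\right) + 2124\right) \left(-1711 + 219\right) - \frac{1}{2} \left(-19\right) \frac{1}{62 - 19} \left(-48 - 19\right) = \left(-15 + 2124\right) \left(-1492\right) - \frac{1}{2} \left(-19\right) \frac{1}{43} \left(-67\right) = 2109 \left(-1492\right) - \frac{1}{2} \left(-19\right) \frac{1}{43} \left(-67\right) = -3146628 - \frac{1273}{86} = - \frac{270611281}{86}$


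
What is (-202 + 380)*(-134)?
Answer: -23852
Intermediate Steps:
(-202 + 380)*(-134) = 178*(-134) = -23852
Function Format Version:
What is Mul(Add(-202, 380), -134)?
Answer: -23852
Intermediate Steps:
Mul(Add(-202, 380), -134) = Mul(178, -134) = -23852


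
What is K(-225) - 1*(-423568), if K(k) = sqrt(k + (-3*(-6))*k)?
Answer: 423568 + 15*I*sqrt(19) ≈ 4.2357e+5 + 65.384*I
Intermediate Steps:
K(k) = sqrt(19)*sqrt(k) (K(k) = sqrt(k + 18*k) = sqrt(19*k) = sqrt(19)*sqrt(k))
K(-225) - 1*(-423568) = sqrt(19)*sqrt(-225) - 1*(-423568) = sqrt(19)*(15*I) + 423568 = 15*I*sqrt(19) + 423568 = 423568 + 15*I*sqrt(19)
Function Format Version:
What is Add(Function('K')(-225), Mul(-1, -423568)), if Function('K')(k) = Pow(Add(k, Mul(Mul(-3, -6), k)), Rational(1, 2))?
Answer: Add(423568, Mul(15, I, Pow(19, Rational(1, 2)))) ≈ Add(4.2357e+5, Mul(65.384, I))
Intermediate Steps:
Function('K')(k) = Mul(Pow(19, Rational(1, 2)), Pow(k, Rational(1, 2))) (Function('K')(k) = Pow(Add(k, Mul(18, k)), Rational(1, 2)) = Pow(Mul(19, k), Rational(1, 2)) = Mul(Pow(19, Rational(1, 2)), Pow(k, Rational(1, 2))))
Add(Function('K')(-225), Mul(-1, -423568)) = Add(Mul(Pow(19, Rational(1, 2)), Pow(-225, Rational(1, 2))), Mul(-1, -423568)) = Add(Mul(Pow(19, Rational(1, 2)), Mul(15, I)), 423568) = Add(Mul(15, I, Pow(19, Rational(1, 2))), 423568) = Add(423568, Mul(15, I, Pow(19, Rational(1, 2))))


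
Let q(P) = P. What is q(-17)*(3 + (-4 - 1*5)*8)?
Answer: 1173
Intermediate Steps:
q(-17)*(3 + (-4 - 1*5)*8) = -17*(3 + (-4 - 1*5)*8) = -17*(3 + (-4 - 5)*8) = -17*(3 - 9*8) = -17*(3 - 72) = -17*(-69) = 1173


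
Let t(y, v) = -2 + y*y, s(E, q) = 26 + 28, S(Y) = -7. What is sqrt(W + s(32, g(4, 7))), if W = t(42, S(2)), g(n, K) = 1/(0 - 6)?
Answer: 2*sqrt(454) ≈ 42.615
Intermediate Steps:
g(n, K) = -1/6 (g(n, K) = 1/(-6) = -1/6)
s(E, q) = 54
t(y, v) = -2 + y**2
W = 1762 (W = -2 + 42**2 = -2 + 1764 = 1762)
sqrt(W + s(32, g(4, 7))) = sqrt(1762 + 54) = sqrt(1816) = 2*sqrt(454)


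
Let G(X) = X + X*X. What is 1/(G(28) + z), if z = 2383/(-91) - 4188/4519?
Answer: 411229/322768063 ≈ 0.0012741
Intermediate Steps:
z = -11149885/411229 (z = 2383*(-1/91) - 4188*1/4519 = -2383/91 - 4188/4519 = -11149885/411229 ≈ -27.114)
G(X) = X + X²
1/(G(28) + z) = 1/(28*(1 + 28) - 11149885/411229) = 1/(28*29 - 11149885/411229) = 1/(812 - 11149885/411229) = 1/(322768063/411229) = 411229/322768063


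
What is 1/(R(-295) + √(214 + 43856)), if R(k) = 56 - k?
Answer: 9/2029 - √44070/79131 ≈ 0.0017828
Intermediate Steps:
1/(R(-295) + √(214 + 43856)) = 1/((56 - 1*(-295)) + √(214 + 43856)) = 1/((56 + 295) + √44070) = 1/(351 + √44070)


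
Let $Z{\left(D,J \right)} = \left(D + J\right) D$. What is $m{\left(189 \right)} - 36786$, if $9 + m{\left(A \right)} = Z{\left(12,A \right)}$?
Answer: $-34383$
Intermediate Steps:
$Z{\left(D,J \right)} = D \left(D + J\right)$
$m{\left(A \right)} = 135 + 12 A$ ($m{\left(A \right)} = -9 + 12 \left(12 + A\right) = -9 + \left(144 + 12 A\right) = 135 + 12 A$)
$m{\left(189 \right)} - 36786 = \left(135 + 12 \cdot 189\right) - 36786 = \left(135 + 2268\right) - 36786 = 2403 - 36786 = -34383$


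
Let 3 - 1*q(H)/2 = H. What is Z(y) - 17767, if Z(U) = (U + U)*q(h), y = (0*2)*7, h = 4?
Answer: -17767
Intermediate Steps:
q(H) = 6 - 2*H
y = 0 (y = 0*7 = 0)
Z(U) = -4*U (Z(U) = (U + U)*(6 - 2*4) = (2*U)*(6 - 8) = (2*U)*(-2) = -4*U)
Z(y) - 17767 = -4*0 - 17767 = 0 - 17767 = -17767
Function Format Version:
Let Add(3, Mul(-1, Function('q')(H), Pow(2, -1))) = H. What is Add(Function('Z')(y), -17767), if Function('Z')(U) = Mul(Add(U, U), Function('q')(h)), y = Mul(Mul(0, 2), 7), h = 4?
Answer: -17767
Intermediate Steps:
Function('q')(H) = Add(6, Mul(-2, H))
y = 0 (y = Mul(0, 7) = 0)
Function('Z')(U) = Mul(-4, U) (Function('Z')(U) = Mul(Add(U, U), Add(6, Mul(-2, 4))) = Mul(Mul(2, U), Add(6, -8)) = Mul(Mul(2, U), -2) = Mul(-4, U))
Add(Function('Z')(y), -17767) = Add(Mul(-4, 0), -17767) = Add(0, -17767) = -17767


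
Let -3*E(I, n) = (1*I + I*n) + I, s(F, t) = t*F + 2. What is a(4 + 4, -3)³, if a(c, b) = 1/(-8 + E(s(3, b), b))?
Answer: -27/29791 ≈ -0.00090631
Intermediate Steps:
s(F, t) = 2 + F*t (s(F, t) = F*t + 2 = 2 + F*t)
E(I, n) = -2*I/3 - I*n/3 (E(I, n) = -((1*I + I*n) + I)/3 = -((I + I*n) + I)/3 = -(2*I + I*n)/3 = -2*I/3 - I*n/3)
a(c, b) = 1/(-8 - (2 + b)*(2 + 3*b)/3) (a(c, b) = 1/(-8 - (2 + 3*b)*(2 + b)/3) = 1/(-8 - (2 + b)*(2 + 3*b)/3))
a(4 + 4, -3)³ = (-3/(24 + (2 - 3)*(2 + 3*(-3))))³ = (-3/(24 - (2 - 9)))³ = (-3/(24 - 1*(-7)))³ = (-3/(24 + 7))³ = (-3/31)³ = -27/29791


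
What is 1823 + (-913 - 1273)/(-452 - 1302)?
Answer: 1599864/877 ≈ 1824.2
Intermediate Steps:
1823 + (-913 - 1273)/(-452 - 1302) = 1823 - 2186/(-1754) = 1823 - 2186*(-1/1754) = 1823 + 1093/877 = 1599864/877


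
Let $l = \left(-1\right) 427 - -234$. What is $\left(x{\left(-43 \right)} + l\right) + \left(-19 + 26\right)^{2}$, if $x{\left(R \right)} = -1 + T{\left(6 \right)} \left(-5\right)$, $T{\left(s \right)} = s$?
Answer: $-175$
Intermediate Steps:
$l = -193$ ($l = -427 + 234 = -193$)
$x{\left(R \right)} = -31$ ($x{\left(R \right)} = -1 + 6 \left(-5\right) = -1 - 30 = -31$)
$\left(x{\left(-43 \right)} + l\right) + \left(-19 + 26\right)^{2} = \left(-31 - 193\right) + \left(-19 + 26\right)^{2} = -224 + 7^{2} = -224 + 49 = -175$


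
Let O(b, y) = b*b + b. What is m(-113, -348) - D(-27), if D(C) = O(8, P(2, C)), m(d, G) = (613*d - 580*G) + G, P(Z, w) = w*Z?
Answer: 132151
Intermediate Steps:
P(Z, w) = Z*w
O(b, y) = b + b**2 (O(b, y) = b**2 + b = b + b**2)
m(d, G) = -579*G + 613*d (m(d, G) = (-580*G + 613*d) + G = -579*G + 613*d)
D(C) = 72 (D(C) = 8*(1 + 8) = 8*9 = 72)
m(-113, -348) - D(-27) = (-579*(-348) + 613*(-113)) - 1*72 = (201492 - 69269) - 72 = 132223 - 72 = 132151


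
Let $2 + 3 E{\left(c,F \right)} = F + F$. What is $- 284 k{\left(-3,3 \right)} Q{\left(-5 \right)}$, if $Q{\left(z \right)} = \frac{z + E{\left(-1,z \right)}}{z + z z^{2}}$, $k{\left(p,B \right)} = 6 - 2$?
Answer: $- \frac{5112}{65} \approx -78.646$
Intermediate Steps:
$k{\left(p,B \right)} = 4$
$E{\left(c,F \right)} = - \frac{2}{3} + \frac{2 F}{3}$ ($E{\left(c,F \right)} = - \frac{2}{3} + \frac{F + F}{3} = - \frac{2}{3} + \frac{2 F}{3}$)
$Q{\left(z \right)} = \frac{- \frac{2}{3} + \frac{5 z}{3}}{z + z^{3}}$ ($Q{\left(z \right)} = \frac{z + \left(- \frac{2}{3} + \frac{2 z}{3}\right)}{z + z z^{2}} = \frac{- \frac{2}{3} + \frac{5 z}{3}}{z + z^{3}}$)
$- 284 k{\left(-3,3 \right)} Q{\left(-5 \right)} = - 284 \cdot 4 \frac{-2 + 5 \left(-5\right)}{3 \left(-5\right) \left(1 + \left(-5\right)^{2}\right)} = - 284 \cdot 4 \cdot \frac{1}{3} \left(- \frac{1}{5}\right) \frac{1}{1 + 25} \left(-2 - 25\right) = - 284 \cdot 4 \cdot \frac{1}{3} \left(- \frac{1}{5}\right) \frac{1}{26} \left(-27\right) = - 284 \cdot 4 \cdot \frac{9}{130} = \left(-284\right) \frac{18}{65} = - \frac{5112}{65}$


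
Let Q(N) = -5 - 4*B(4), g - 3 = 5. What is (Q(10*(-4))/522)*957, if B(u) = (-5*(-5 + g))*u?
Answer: 2585/6 ≈ 430.83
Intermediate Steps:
g = 8 (g = 3 + 5 = 8)
B(u) = -15*u (B(u) = (-5*(-5 + 8))*u = (-5*3)*u = -15*u)
Q(N) = 235 (Q(N) = -5 - (-60)*4 = -5 - 4*(-60) = -5 + 240 = 235)
(Q(10*(-4))/522)*957 = (235/522)*957 = 2585/6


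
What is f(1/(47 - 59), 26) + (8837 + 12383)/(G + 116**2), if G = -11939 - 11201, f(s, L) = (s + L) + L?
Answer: 481541/9684 ≈ 49.725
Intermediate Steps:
f(s, L) = s + 2*L (f(s, L) = (L + s) + L = s + 2*L)
G = -23140
f(1/(47 - 59), 26) + (8837 + 12383)/(G + 116**2) = (1/(47 - 59) + 2*26) + (8837 + 12383)/(-23140 + 116**2) = (1/(-12) + 52) + 21220/(-23140 + 13456) = (-1/12 + 52) + 21220/(-9684) = 623/12 + 21220*(-1/9684) = 623/12 - 5305/2421 = 481541/9684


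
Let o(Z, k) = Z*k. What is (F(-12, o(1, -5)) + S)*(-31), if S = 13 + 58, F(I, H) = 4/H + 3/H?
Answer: -10788/5 ≈ -2157.6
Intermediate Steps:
F(I, H) = 7/H
S = 71
(F(-12, o(1, -5)) + S)*(-31) = (7/((1*(-5))) + 71)*(-31) = (7/(-5) + 71)*(-31) = (7*(-1/5) + 71)*(-31) = (-7/5 + 71)*(-31) = (348/5)*(-31) = -10788/5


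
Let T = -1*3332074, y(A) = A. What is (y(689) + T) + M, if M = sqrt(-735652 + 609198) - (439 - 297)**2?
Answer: -3351549 + I*sqrt(126454) ≈ -3.3515e+6 + 355.6*I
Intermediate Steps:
T = -3332074
M = -20164 + I*sqrt(126454) (M = sqrt(-126454) - 1*142**2 = I*sqrt(126454) - 1*20164 = I*sqrt(126454) - 20164 = -20164 + I*sqrt(126454) ≈ -20164.0 + 355.6*I)
(y(689) + T) + M = (689 - 3332074) + (-20164 + I*sqrt(126454)) = -3331385 + (-20164 + I*sqrt(126454)) = -3351549 + I*sqrt(126454)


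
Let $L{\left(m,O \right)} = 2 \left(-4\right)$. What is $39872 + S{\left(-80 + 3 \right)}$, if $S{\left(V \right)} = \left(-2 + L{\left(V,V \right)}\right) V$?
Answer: $40642$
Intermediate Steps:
$L{\left(m,O \right)} = -8$
$S{\left(V \right)} = - 10 V$ ($S{\left(V \right)} = \left(-2 - 8\right) V = - 10 V$)
$39872 + S{\left(-80 + 3 \right)} = 39872 - 10 \left(-80 + 3\right) = 39872 - -770 = 39872 + 770 = 40642$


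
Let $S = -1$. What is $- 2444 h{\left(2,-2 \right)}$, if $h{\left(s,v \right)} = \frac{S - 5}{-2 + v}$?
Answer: $-3666$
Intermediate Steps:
$h{\left(s,v \right)} = - \frac{6}{-2 + v}$ ($h{\left(s,v \right)} = \frac{-1 - 5}{-2 + v} = - \frac{6}{-2 + v}$)
$- 2444 h{\left(2,-2 \right)} = - 2444 \left(- \frac{6}{-2 - 2}\right) = - 2444 \left(- \frac{6}{-4}\right) = - 2444 \left(\left(-6\right) \left(- \frac{1}{4}\right)\right) = \left(-2444\right) \frac{3}{2} = -3666$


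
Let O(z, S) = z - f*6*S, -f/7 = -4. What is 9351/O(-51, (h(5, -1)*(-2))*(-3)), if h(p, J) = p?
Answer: -3117/1697 ≈ -1.8368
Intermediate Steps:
f = 28 (f = -7*(-4) = 28)
O(z, S) = z - 168*S (O(z, S) = z - 28*6*S = z - 168*S)
9351/O(-51, (h(5, -1)*(-2))*(-3)) = 9351/(-51 - 168*5*(-2)*(-3)) = 9351/(-51 - (-1680)*(-3)) = 9351/(-51 - 168*30) = 9351/(-51 - 5040) = 9351/(-5091) = 9351*(-1/5091) = -3117/1697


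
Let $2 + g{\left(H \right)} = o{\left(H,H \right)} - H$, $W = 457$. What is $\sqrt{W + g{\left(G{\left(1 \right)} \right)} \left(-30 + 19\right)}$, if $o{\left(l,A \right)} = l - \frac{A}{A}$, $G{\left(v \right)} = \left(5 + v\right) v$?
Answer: $7 \sqrt{10} \approx 22.136$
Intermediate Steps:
$G{\left(v \right)} = v \left(5 + v\right)$
$o{\left(l,A \right)} = -1 + l$ ($o{\left(l,A \right)} = l - 1 = -1 + l$)
$g{\left(H \right)} = -3$ ($g{\left(H \right)} = -2 + \left(\left(-1 + H\right) - H\right) = -2 - 1 = -3$)
$\sqrt{W + g{\left(G{\left(1 \right)} \right)} \left(-30 + 19\right)} = \sqrt{457 - 3 \left(-30 + 19\right)} = \sqrt{457 - -33} = \sqrt{457 + 33} = \sqrt{490} = 7 \sqrt{10}$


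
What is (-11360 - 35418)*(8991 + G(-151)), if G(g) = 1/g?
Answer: -63507683920/151 ≈ -4.2058e+8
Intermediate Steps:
(-11360 - 35418)*(8991 + G(-151)) = (-11360 - 35418)*(8991 + 1/(-151)) = -46778*(8991 - 1/151) = -46778*1357640/151 = -63507683920/151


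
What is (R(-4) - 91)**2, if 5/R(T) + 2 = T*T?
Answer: 1610361/196 ≈ 8216.1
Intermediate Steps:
R(T) = 5/(-2 + T**2) (R(T) = 5/(-2 + T*T) = 5/(-2 + T**2))
(R(-4) - 91)**2 = (5/(-2 + (-4)**2) - 91)**2 = (5/(-2 + 16) - 91)**2 = (5/14 - 91)**2 = (-1269/14)**2 = 1610361/196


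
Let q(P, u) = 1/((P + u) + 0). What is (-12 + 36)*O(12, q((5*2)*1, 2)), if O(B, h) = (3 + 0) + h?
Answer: 74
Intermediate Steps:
q(P, u) = 1/(P + u)
O(B, h) = 3 + h
(-12 + 36)*O(12, q((5*2)*1, 2)) = (-12 + 36)*(3 + 1/((5*2)*1 + 2)) = 24*(3 + 1/(10*1 + 2)) = 24*(3 + 1/(10 + 2)) = 24*(3 + 1/12) = 24*(37/12) = 74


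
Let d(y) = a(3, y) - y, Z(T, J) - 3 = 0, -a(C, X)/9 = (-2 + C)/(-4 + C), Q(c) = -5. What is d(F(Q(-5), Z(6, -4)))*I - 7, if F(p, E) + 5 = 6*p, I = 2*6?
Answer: 521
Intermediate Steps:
a(C, X) = -9*(-2 + C)/(-4 + C)
I = 12
Z(T, J) = 3 (Z(T, J) = 3 + 0 = 3)
F(p, E) = -5 + 6*p
d(y) = 9 - y (d(y) = 9*(2 - 1*3)/(-4 + 3) - y = 9*(2 - 3)/(-1) - y = 9*(-1)*(-1) - y = 9 - y)
d(F(Q(-5), Z(6, -4)))*I - 7 = (9 - (-5 + 6*(-5)))*12 - 7 = (9 - (-5 - 30))*12 - 7 = (9 - 1*(-35))*12 - 7 = (9 + 35)*12 - 7 = 44*12 - 7 = 528 - 7 = 521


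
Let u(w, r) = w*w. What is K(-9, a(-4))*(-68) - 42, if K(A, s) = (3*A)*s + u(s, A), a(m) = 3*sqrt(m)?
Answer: 2406 + 11016*I ≈ 2406.0 + 11016.0*I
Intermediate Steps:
u(w, r) = w**2
K(A, s) = s**2 + 3*A*s (K(A, s) = (3*A)*s + s**2 = 3*A*s + s**2 = s**2 + 3*A*s)
K(-9, a(-4))*(-68) - 42 = ((3*sqrt(-4))*(3*sqrt(-4) + 3*(-9)))*(-68) - 42 = ((3*(2*I))*(3*(2*I) - 27))*(-68) - 42 = ((6*I)*(6*I - 27))*(-68) - 42 = ((6*I)*(-27 + 6*I))*(-68) - 42 = (6*I*(-27 + 6*I))*(-68) - 42 = -408*I*(-27 + 6*I) - 42 = -42 - 408*I*(-27 + 6*I)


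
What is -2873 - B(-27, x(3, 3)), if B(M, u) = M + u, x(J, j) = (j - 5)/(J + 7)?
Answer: -14229/5 ≈ -2845.8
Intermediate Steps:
x(J, j) = (-5 + j)/(7 + J)
-2873 - B(-27, x(3, 3)) = -2873 - (-27 + (-5 + 3)/(7 + 3)) = -2873 - (-27 - 2/10) = -2873 - (-27 + (1/10)*(-2)) = -2873 - (-27 - 1/5) = -2873 - 1*(-136/5) = -2873 + 136/5 = -14229/5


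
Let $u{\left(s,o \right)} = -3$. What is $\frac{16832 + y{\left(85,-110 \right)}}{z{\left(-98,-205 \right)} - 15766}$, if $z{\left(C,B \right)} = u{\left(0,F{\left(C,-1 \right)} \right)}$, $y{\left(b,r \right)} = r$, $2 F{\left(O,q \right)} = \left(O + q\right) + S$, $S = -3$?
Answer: $- \frac{16722}{15769} \approx -1.0604$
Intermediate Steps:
$F{\left(O,q \right)} = - \frac{3}{2} + \frac{O}{2} + \frac{q}{2}$ ($F{\left(O,q \right)} = \frac{\left(O + q\right) - 3}{2} = \frac{-3 + O + q}{2} = - \frac{3}{2} + \frac{O}{2} + \frac{q}{2}$)
$z{\left(C,B \right)} = -3$
$\frac{16832 + y{\left(85,-110 \right)}}{z{\left(-98,-205 \right)} - 15766} = \frac{16832 - 110}{-3 - 15766} = \frac{16722}{-15769} = 16722 \left(- \frac{1}{15769}\right) = - \frac{16722}{15769}$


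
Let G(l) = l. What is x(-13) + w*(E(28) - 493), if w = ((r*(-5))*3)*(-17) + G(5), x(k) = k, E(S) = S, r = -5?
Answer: 590537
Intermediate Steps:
w = -1270 (w = (-5*(-5)*3)*(-17) + 5 = (25*3)*(-17) + 5 = 75*(-17) + 5 = -1275 + 5 = -1270)
x(-13) + w*(E(28) - 493) = -13 - 1270*(28 - 493) = -13 - 1270*(-465) = -13 + 590550 = 590537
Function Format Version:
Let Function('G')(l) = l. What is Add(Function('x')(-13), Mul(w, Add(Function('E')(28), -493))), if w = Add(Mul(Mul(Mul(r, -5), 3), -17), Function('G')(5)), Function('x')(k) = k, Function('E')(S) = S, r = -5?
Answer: 590537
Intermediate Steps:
w = -1270 (w = Add(Mul(Mul(Mul(-5, -5), 3), -17), 5) = Add(Mul(Mul(25, 3), -17), 5) = Add(Mul(75, -17), 5) = Add(-1275, 5) = -1270)
Add(Function('x')(-13), Mul(w, Add(Function('E')(28), -493))) = Add(-13, Mul(-1270, Add(28, -493))) = Add(-13, Mul(-1270, -465)) = Add(-13, 590550) = 590537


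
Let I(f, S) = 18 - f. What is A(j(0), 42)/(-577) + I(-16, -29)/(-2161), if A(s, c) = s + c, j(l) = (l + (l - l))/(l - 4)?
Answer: -110380/1246897 ≈ -0.088524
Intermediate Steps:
j(l) = l/(-4 + l) (j(l) = (l + 0)/(-4 + l) = l/(-4 + l))
A(s, c) = c + s
A(j(0), 42)/(-577) + I(-16, -29)/(-2161) = (42 + 0/(-4 + 0))/(-577) + (18 - 1*(-16))/(-2161) = (42 + 0/(-4))*(-1/577) + (18 + 16)*(-1/2161) = (42 + 0*(-¼))*(-1/577) + 34*(-1/2161) = (42 + 0)*(-1/577) - 34/2161 = 42*(-1/577) - 34/2161 = -42/577 - 34/2161 = -110380/1246897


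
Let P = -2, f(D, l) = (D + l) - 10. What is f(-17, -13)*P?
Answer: 80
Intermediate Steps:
f(D, l) = -10 + D + l
f(-17, -13)*P = (-10 - 17 - 13)*(-2) = -40*(-2) = 80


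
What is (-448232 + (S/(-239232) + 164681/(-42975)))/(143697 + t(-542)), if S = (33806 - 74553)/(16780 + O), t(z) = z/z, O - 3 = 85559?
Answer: -831787842659434317/266659291553369600 ≈ -3.1193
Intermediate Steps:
O = 85562 (O = 3 + 85559 = 85562)
t(z) = 1
S = -40747/102342 (S = (33806 - 74553)/(16780 + 85562) = -40747/102342 ≈ -0.39815)
(-448232 + (S/(-239232) + 164681/(-42975)))/(143697 + t(-542)) = (-448232 + (-40747/102342/(-239232) + 164681/(-42975)))/(143697 + 1) = (-448232 + (-40747/102342*(-1/239232) + 164681*(-1/42975)))/143698 = (-448232 + (5821/3497640192 - 164681/42975))*(1/143698) = (-448232 - 7111044867917/1855692435200)*(1/143698) = -831787842659434317/1855692435200*1/143698 = -831787842659434317/266659291553369600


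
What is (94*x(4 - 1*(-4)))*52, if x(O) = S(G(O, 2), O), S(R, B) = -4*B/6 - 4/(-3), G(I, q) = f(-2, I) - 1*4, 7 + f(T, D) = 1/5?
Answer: -19552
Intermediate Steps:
f(T, D) = -34/5 (f(T, D) = -7 + 1/5 = -7 + ⅕ = -34/5)
G(I, q) = -54/5 (G(I, q) = -34/5 - 1*4 = -34/5 - 4 = -54/5)
S(R, B) = 4/3 - 2*B/3 (S(R, B) = -2*B/3 - 4*(-⅓) = -2*B/3 + 4/3 = 4/3 - 2*B/3)
x(O) = 4/3 - 2*O/3
(94*x(4 - 1*(-4)))*52 = (94*(4/3 - 2*(4 - 1*(-4))/3))*52 = (94*(4/3 - 2*(4 + 4)/3))*52 = (94*(4/3 - ⅔*8))*52 = (94*(4/3 - 16/3))*52 = (94*(-4))*52 = -376*52 = -19552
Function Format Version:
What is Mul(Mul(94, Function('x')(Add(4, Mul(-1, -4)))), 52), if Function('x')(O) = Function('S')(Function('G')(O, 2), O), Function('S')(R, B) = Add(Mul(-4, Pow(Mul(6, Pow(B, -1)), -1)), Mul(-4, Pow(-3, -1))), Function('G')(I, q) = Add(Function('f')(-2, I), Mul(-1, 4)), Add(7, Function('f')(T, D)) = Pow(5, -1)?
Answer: -19552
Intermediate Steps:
Function('f')(T, D) = Rational(-34, 5) (Function('f')(T, D) = Add(-7, Pow(5, -1)) = Add(-7, Rational(1, 5)) = Rational(-34, 5))
Function('G')(I, q) = Rational(-54, 5) (Function('G')(I, q) = Add(Rational(-34, 5), Mul(-1, 4)) = Add(Rational(-34, 5), -4) = Rational(-54, 5))
Function('S')(R, B) = Add(Rational(4, 3), Mul(Rational(-2, 3), B)) (Function('S')(R, B) = Add(Mul(-4, Mul(Rational(1, 6), B)), Mul(-4, Rational(-1, 3))) = Add(Mul(Rational(-2, 3), B), Rational(4, 3)) = Add(Rational(4, 3), Mul(Rational(-2, 3), B)))
Function('x')(O) = Add(Rational(4, 3), Mul(Rational(-2, 3), O))
Mul(Mul(94, Function('x')(Add(4, Mul(-1, -4)))), 52) = Mul(Mul(94, Add(Rational(4, 3), Mul(Rational(-2, 3), Add(4, Mul(-1, -4))))), 52) = Mul(Mul(94, Add(Rational(4, 3), Mul(Rational(-2, 3), Add(4, 4)))), 52) = Mul(Mul(94, Add(Rational(4, 3), Mul(Rational(-2, 3), 8))), 52) = Mul(Mul(94, Add(Rational(4, 3), Rational(-16, 3))), 52) = Mul(Mul(94, -4), 52) = Mul(-376, 52) = -19552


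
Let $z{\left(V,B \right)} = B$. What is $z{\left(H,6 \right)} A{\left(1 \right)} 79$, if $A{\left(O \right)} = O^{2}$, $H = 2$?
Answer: $474$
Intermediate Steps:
$z{\left(H,6 \right)} A{\left(1 \right)} 79 = 6 \cdot 1^{2} \cdot 79 = 6 \cdot 1 \cdot 79 = 6 \cdot 79 = 474$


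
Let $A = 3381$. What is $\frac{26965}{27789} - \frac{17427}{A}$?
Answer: $- \frac{131036746}{31318203} \approx -4.184$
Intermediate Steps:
$\frac{26965}{27789} - \frac{17427}{A} = \frac{26965}{27789} - \frac{17427}{3381} = 26965 \cdot \frac{1}{27789} - \frac{5809}{1127} = \frac{26965}{27789} - \frac{5809}{1127} = - \frac{131036746}{31318203}$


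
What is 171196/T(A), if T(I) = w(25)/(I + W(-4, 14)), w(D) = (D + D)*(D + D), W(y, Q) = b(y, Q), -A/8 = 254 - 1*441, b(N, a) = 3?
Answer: 64155701/625 ≈ 1.0265e+5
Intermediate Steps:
A = 1496 (A = -8*(254 - 1*441) = -8*(254 - 441) = -8*(-187) = 1496)
W(y, Q) = 3
w(D) = 4*D² (w(D) = (2*D)*(2*D) = 4*D²)
T(I) = 2500/(3 + I) (T(I) = (4*25²)/(I + 3) = (4*625)/(3 + I) = 2500/(3 + I))
171196/T(A) = 171196/((2500/(3 + 1496))) = 171196/((2500/1499)) = 171196/((2500*(1/1499))) = 171196/(2500/1499) = 171196*(1499/2500) = 64155701/625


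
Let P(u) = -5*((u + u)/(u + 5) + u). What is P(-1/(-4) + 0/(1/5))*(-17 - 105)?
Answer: 8845/42 ≈ 210.60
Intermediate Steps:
P(u) = -5*u - 10*u/(5 + u) (P(u) = -5*((2*u)/(5 + u) + u) = -5*(2*u/(5 + u) + u) = -5*(u + 2*u/(5 + u)) = -5*u - 10*u/(5 + u))
P(-1/(-4) + 0/(1/5))*(-17 - 105) = (-5*(-1/(-4) + 0/(1/5))*(7 + (-1/(-4) + 0/(1/5)))/(5 + (-1/(-4) + 0/(1/5))))*(-17 - 105) = -5*(-1*(-¼) + 0/(⅕))*(7 + (-1*(-¼) + 0/(⅕)))/(5 + (-1*(-¼) + 0/(⅕)))*(-122) = -5*(¼ + 0*5)*(7 + (¼ + 0*5))/(5 + (¼ + 0*5))*(-122) = -5*(¼ + 0)*(7 + (¼ + 0))/(5 + (¼ + 0))*(-122) = -5*¼*(7 + ¼)/(5 + ¼)*(-122) = -5*¼*29/4/21/4*(-122) = -5*¼*4/21*29/4*(-122) = -145/84*(-122) = 8845/42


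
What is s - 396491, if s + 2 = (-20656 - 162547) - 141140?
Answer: -720836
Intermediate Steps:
s = -324345 (s = -2 + ((-20656 - 162547) - 141140) = -2 + (-183203 - 141140) = -2 - 324343 = -324345)
s - 396491 = -324345 - 396491 = -720836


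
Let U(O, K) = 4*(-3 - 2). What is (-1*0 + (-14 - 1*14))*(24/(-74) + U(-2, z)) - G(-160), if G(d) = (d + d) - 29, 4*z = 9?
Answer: 33969/37 ≈ 918.08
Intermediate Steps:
z = 9/4 (z = (1/4)*9 = 9/4 ≈ 2.2500)
G(d) = -29 + 2*d (G(d) = 2*d - 29 = -29 + 2*d)
U(O, K) = -20 (U(O, K) = 4*(-5) = -20)
(-1*0 + (-14 - 1*14))*(24/(-74) + U(-2, z)) - G(-160) = (-1*0 + (-14 - 1*14))*(24/(-74) - 20) - (-29 + 2*(-160)) = (0 + (-14 - 14))*(24*(-1/74) - 20) - (-29 - 320) = (0 - 28)*(-12/37 - 20) - 1*(-349) = -28*(-752/37) + 349 = 21056/37 + 349 = 33969/37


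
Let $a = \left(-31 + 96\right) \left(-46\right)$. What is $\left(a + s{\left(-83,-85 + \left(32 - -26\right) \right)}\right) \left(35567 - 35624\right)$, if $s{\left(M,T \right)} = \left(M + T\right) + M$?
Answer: $181431$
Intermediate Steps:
$a = -2990$ ($a = 65 \left(-46\right) = -2990$)
$s{\left(M,T \right)} = T + 2 M$
$\left(a + s{\left(-83,-85 + \left(32 - -26\right) \right)}\right) \left(35567 - 35624\right) = \left(-2990 + \left(\left(-85 + \left(32 - -26\right)\right) + 2 \left(-83\right)\right)\right) \left(35567 - 35624\right) = \left(-2990 + \left(\left(-85 + \left(32 + 26\right)\right) - 166\right)\right) \left(-57\right) = \left(-2990 + \left(\left(-85 + 58\right) - 166\right)\right) \left(-57\right) = \left(-2990 - 193\right) \left(-57\right) = \left(-3183\right) \left(-57\right) = 181431$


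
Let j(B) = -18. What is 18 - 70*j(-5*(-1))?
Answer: 1278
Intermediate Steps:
18 - 70*j(-5*(-1)) = 18 - 70*(-18) = 18 + 1260 = 1278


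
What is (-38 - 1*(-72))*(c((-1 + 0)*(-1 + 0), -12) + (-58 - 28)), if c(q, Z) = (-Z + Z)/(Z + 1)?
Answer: -2924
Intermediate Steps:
c(q, Z) = 0 (c(q, Z) = 0/(1 + Z) = 0)
(-38 - 1*(-72))*(c((-1 + 0)*(-1 + 0), -12) + (-58 - 28)) = (-38 - 1*(-72))*(0 + (-58 - 28)) = (-38 + 72)*(0 - 86) = 34*(-86) = -2924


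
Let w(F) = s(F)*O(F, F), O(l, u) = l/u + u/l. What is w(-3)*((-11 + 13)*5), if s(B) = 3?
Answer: 60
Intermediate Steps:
w(F) = 6 (w(F) = 3*(F/F + F/F) = 3*(1 + 1) = 3*2 = 6)
w(-3)*((-11 + 13)*5) = 6*((-11 + 13)*5) = 6*(2*5) = 6*10 = 60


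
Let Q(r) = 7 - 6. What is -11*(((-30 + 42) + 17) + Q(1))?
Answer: -330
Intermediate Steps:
Q(r) = 1
-11*(((-30 + 42) + 17) + Q(1)) = -11*(((-30 + 42) + 17) + 1) = -11*((12 + 17) + 1) = -11*(29 + 1) = -11*30 = -330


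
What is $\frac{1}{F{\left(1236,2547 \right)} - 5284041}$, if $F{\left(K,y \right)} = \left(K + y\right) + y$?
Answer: $- \frac{1}{5277711} \approx -1.8948 \cdot 10^{-7}$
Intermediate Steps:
$F{\left(K,y \right)} = K + 2 y$
$\frac{1}{F{\left(1236,2547 \right)} - 5284041} = \frac{1}{\left(1236 + 2 \cdot 2547\right) - 5284041} = \frac{1}{\left(1236 + 5094\right) - 5284041} = \frac{1}{6330 - 5284041} = \frac{1}{-5277711} = - \frac{1}{5277711}$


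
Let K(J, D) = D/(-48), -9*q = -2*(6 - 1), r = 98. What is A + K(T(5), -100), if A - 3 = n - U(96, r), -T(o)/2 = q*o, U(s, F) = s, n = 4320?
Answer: 50749/12 ≈ 4229.1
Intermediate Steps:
q = 10/9 (q = -(-2)*(6 - 1)/9 = -(-2)*5/9 = -⅑*(-10) = 10/9 ≈ 1.1111)
T(o) = -20*o/9
K(J, D) = -D/48 (K(J, D) = D*(-1/48) = -D/48)
A = 4227 (A = 3 + (4320 - 1*96) = 3 + (4320 - 96) = 3 + 4224 = 4227)
A + K(T(5), -100) = 4227 - 1/48*(-100) = 4227 + 25/12 = 50749/12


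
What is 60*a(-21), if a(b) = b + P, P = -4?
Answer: -1500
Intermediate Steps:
a(b) = -4 + b (a(b) = b - 4 = -4 + b)
60*a(-21) = 60*(-4 - 21) = 60*(-25) = -1500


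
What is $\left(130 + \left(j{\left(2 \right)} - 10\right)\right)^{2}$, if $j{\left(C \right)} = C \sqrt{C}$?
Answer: $14408 + 480 \sqrt{2} \approx 15087.0$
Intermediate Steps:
$j{\left(C \right)} = C^{\frac{3}{2}}$
$\left(130 + \left(j{\left(2 \right)} - 10\right)\right)^{2} = \left(130 + \left(2^{\frac{3}{2}} - 10\right)\right)^{2} = \left(130 - \left(10 - 2 \sqrt{2}\right)\right)^{2} = \left(120 + 2 \sqrt{2}\right)^{2}$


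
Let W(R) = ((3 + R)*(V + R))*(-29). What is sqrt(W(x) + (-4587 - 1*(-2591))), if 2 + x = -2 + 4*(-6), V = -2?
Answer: I*sqrt(23746) ≈ 154.1*I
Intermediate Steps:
x = -28 (x = -2 + (-2 + 4*(-6)) = -2 + (-2 - 24) = -2 - 26 = -28)
W(R) = -29*(-2 + R)*(3 + R) (W(R) = ((3 + R)*(-2 + R))*(-29) = ((-2 + R)*(3 + R))*(-29) = -29*(-2 + R)*(3 + R))
sqrt(W(x) + (-4587 - 1*(-2591))) = sqrt((174 - 29*(-28) - 29*(-28)**2) + (-4587 - 1*(-2591))) = sqrt((174 + 812 - 29*784) + (-4587 + 2591)) = sqrt((174 + 812 - 22736) - 1996) = sqrt(-21750 - 1996) = sqrt(-23746) = I*sqrt(23746)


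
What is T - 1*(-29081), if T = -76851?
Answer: -47770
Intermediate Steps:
T - 1*(-29081) = -76851 - 1*(-29081) = -76851 + 29081 = -47770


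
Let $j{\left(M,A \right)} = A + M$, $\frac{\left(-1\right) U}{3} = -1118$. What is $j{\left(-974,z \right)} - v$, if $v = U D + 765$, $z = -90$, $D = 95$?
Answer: $-320459$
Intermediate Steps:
$U = 3354$ ($U = \left(-3\right) \left(-1118\right) = 3354$)
$v = 319395$ ($v = 3354 \cdot 95 + 765 = 318630 + 765 = 319395$)
$j{\left(-974,z \right)} - v = \left(-90 - 974\right) - 319395 = -1064 - 319395 = -320459$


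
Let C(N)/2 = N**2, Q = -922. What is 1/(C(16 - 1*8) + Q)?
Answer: -1/794 ≈ -0.0012594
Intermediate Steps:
C(N) = 2*N**2
1/(C(16 - 1*8) + Q) = 1/(2*(16 - 1*8)**2 - 922) = 1/(2*(16 - 8)**2 - 922) = 1/(2*8**2 - 922) = 1/(2*64 - 922) = 1/(128 - 922) = 1/(-794) = -1/794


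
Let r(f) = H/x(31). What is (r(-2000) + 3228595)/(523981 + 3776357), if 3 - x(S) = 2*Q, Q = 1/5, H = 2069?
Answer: 2998720/3993171 ≈ 0.75096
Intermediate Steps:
Q = ⅕ ≈ 0.20000
x(S) = 13/5 (x(S) = 3 - 2/5 = 3 - 1*⅖ = 3 - ⅖ = 13/5)
r(f) = 10345/13 (r(f) = 2069/(13/5) = 2069*(5/13) = 10345/13)
(r(-2000) + 3228595)/(523981 + 3776357) = (10345/13 + 3228595)/(523981 + 3776357) = (41982080/13)/4300338 = (41982080/13)*(1/4300338) = 2998720/3993171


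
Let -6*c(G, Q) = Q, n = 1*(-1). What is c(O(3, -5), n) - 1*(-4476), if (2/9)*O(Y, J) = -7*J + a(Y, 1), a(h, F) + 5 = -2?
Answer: 26857/6 ≈ 4476.2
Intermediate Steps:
a(h, F) = -7 (a(h, F) = -5 - 2 = -7)
O(Y, J) = -63/2 - 63*J/2 (O(Y, J) = 9*(-7*J - 7)/2 = 9*(-7 - 7*J)/2 = -63/2 - 63*J/2)
n = -1
c(G, Q) = -Q/6
c(O(3, -5), n) - 1*(-4476) = -⅙*(-1) - 1*(-4476) = ⅙ + 4476 = 26857/6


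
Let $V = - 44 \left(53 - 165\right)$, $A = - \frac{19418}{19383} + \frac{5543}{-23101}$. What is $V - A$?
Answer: $\frac{24254398121}{4920513} \approx 4929.2$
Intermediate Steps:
$A = - \frac{6110057}{4920513}$ ($A = \left(-19418\right) \frac{1}{19383} + 5543 \left(- \frac{1}{23101}\right) = - \frac{2774}{2769} - \frac{5543}{23101} = - \frac{6110057}{4920513} \approx -1.2418$)
$V = 4928$ ($V = \left(-44\right) \left(-112\right) = 4928$)
$V - A = 4928 - - \frac{6110057}{4920513} = 4928 + \frac{6110057}{4920513} = \frac{24254398121}{4920513}$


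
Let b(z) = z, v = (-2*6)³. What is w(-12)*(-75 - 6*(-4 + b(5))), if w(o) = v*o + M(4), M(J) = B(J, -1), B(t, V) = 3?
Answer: -1679859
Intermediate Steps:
M(J) = 3
v = -1728 (v = (-12)³ = -1728)
w(o) = 3 - 1728*o (w(o) = -1728*o + 3 = 3 - 1728*o)
w(-12)*(-75 - 6*(-4 + b(5))) = (3 - 1728*(-12))*(-75 - 6*(-4 + 5)) = (3 + 20736)*(-75 - 6*1) = 20739*(-75 - 6) = 20739*(-81) = -1679859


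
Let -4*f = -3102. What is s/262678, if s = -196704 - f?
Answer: -394959/525356 ≈ -0.75179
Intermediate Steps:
f = 1551/2 (f = -¼*(-3102) = 1551/2 ≈ 775.50)
s = -394959/2 (s = -196704 - 1*1551/2 = -196704 - 1551/2 = -394959/2 ≈ -1.9748e+5)
s/262678 = -394959/2/262678 = -394959/2*1/262678 = -394959/525356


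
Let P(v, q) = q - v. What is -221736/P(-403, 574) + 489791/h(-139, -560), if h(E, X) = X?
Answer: -602697967/547120 ≈ -1101.6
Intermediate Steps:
-221736/P(-403, 574) + 489791/h(-139, -560) = -221736/(574 - 1*(-403)) + 489791/(-560) = -221736/(574 + 403) + 489791*(-1/560) = -221736/977 - 489791/560 = -602697967/547120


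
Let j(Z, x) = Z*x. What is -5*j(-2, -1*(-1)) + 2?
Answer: 12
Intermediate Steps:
-5*j(-2, -1*(-1)) + 2 = -(-10)*(-1*(-1)) + 2 = -(-10) + 2 = -5*(-2) + 2 = 10 + 2 = 12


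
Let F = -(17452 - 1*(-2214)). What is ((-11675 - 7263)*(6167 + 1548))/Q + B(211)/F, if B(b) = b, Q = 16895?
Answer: -574667467413/66451414 ≈ -8647.9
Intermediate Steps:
F = -19666 (F = -(17452 + 2214) = -1*19666 = -19666)
((-11675 - 7263)*(6167 + 1548))/Q + B(211)/F = ((-11675 - 7263)*(6167 + 1548))/16895 + 211/(-19666) = -18938*7715*(1/16895) + 211*(-1/19666) = -146106670*1/16895 - 211/19666 = -29221334/3379 - 211/19666 = -574667467413/66451414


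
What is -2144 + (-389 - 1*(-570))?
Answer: -1963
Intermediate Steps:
-2144 + (-389 - 1*(-570)) = -2144 + (-389 + 570) = -2144 + 181 = -1963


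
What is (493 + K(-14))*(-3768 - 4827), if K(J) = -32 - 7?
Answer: -3902130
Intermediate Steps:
K(J) = -39
(493 + K(-14))*(-3768 - 4827) = (493 - 39)*(-3768 - 4827) = 454*(-8595) = -3902130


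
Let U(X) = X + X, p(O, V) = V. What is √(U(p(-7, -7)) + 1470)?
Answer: 4*√91 ≈ 38.158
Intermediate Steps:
U(X) = 2*X
√(U(p(-7, -7)) + 1470) = √(2*(-7) + 1470) = √(-14 + 1470) = √1456 = 4*√91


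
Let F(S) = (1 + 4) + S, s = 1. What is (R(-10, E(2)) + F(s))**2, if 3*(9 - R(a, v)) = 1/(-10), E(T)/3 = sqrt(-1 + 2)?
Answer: 203401/900 ≈ 226.00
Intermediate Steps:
F(S) = 5 + S
E(T) = 3 (E(T) = 3*sqrt(-1 + 2) = 3*sqrt(1) = 3*1 = 3)
R(a, v) = 271/30 (R(a, v) = 9 - 1/3/(-10) = 9 - 1/3*(-1/10) = 9 + 1/30 = 271/30)
(R(-10, E(2)) + F(s))**2 = (271/30 + (5 + 1))**2 = (271/30 + 6)**2 = (451/30)**2 = 203401/900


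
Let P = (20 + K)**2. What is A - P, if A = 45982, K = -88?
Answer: 41358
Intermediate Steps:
P = 4624 (P = (20 - 88)**2 = (-68)**2 = 4624)
A - P = 45982 - 1*4624 = 45982 - 4624 = 41358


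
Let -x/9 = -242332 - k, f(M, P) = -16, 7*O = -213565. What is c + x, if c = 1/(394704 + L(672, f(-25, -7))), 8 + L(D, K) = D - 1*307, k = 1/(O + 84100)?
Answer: 107741685590433386/49400402745 ≈ 2.1810e+6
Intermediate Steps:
O = -213565/7 (O = (1/7)*(-213565) = -213565/7 ≈ -30509.)
k = 7/375135 (k = 1/(-213565/7 + 84100) = 1/(375135/7) = 7/375135 ≈ 1.8660e-5)
L(D, K) = -315 + D (L(D, K) = -8 + (D - 1*307) = -8 + (D - 307) = -8 + (-307 + D) = -315 + D)
x = 272721644481/125045 (x = -9*(-242332 - 1*7/375135) = -9*(-242332 - 7/375135) = -9*(-90907214827/375135) = 272721644481/125045 ≈ 2.1810e+6)
c = 1/395061 (c = 1/(394704 + (-315 + 672)) = 1/(394704 + 357) = 1/395061 ≈ 2.5313e-6)
c + x = 1/395061 + 272721644481/125045 = 107741685590433386/49400402745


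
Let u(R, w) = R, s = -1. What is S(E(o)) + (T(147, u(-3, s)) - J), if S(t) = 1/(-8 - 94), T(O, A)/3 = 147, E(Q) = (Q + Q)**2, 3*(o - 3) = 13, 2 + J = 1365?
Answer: -94045/102 ≈ -922.01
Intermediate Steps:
J = 1363 (J = -2 + 1365 = 1363)
o = 22/3 (o = 3 + (1/3)*13 = 3 + 13/3 = 22/3 ≈ 7.3333)
E(Q) = 4*Q**2 (E(Q) = (2*Q)**2 = 4*Q**2)
T(O, A) = 441 (T(O, A) = 3*147 = 441)
S(t) = -1/102 (S(t) = 1/(-102) = -1/102)
S(E(o)) + (T(147, u(-3, s)) - J) = -1/102 + (441 - 1*1363) = -1/102 + (441 - 1363) = -1/102 - 922 = -94045/102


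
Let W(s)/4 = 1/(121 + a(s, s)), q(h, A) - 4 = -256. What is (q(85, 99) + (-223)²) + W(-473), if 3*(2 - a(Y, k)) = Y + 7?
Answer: 41313307/835 ≈ 49477.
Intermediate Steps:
a(Y, k) = -⅓ - Y/3 (a(Y, k) = 2 - (Y + 7)/3 = 2 - (7 + Y)/3 = 2 + (-7/3 - Y/3) = -⅓ - Y/3)
q(h, A) = -252 (q(h, A) = 4 - 256 = -252)
W(s) = 4/(362/3 - s/3) (W(s) = 4/(121 + (-⅓ - s/3)) = 4/(362/3 - s/3))
(q(85, 99) + (-223)²) + W(-473) = (-252 + (-223)²) - 12/(-362 - 473) = (-252 + 49729) - 12/(-835) = 49477 - 12*(-1/835) = 49477 + 12/835 = 41313307/835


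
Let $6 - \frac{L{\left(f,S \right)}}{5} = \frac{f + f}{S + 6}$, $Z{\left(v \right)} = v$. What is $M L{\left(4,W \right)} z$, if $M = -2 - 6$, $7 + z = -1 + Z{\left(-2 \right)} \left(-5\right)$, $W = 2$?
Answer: $-400$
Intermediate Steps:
$L{\left(f,S \right)} = 30 - \frac{10 f}{6 + S}$ ($L{\left(f,S \right)} = 30 - 5 \frac{f + f}{S + 6} = 30 - 5 \frac{2 f}{6 + S} = 30 - \frac{10 f}{6 + S}$)
$z = 2$ ($z = -7 - -9 = -7 + \left(-1 + 10\right) = -7 + 9 = 2$)
$M = -8$ ($M = -2 - 6 = -8$)
$M L{\left(4,W \right)} z = - 8 \frac{10 \left(18 - 4 + 3 \cdot 2\right)}{6 + 2} \cdot 2 = - 8 \frac{10 \left(18 - 4 + 6\right)}{8} \cdot 2 = - 8 \cdot 10 \cdot \frac{1}{8} \cdot 20 \cdot 2 = \left(-8\right) 25 \cdot 2 = \left(-200\right) 2 = -400$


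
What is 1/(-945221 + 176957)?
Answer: -1/768264 ≈ -1.3016e-6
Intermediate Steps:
1/(-945221 + 176957) = 1/(-768264) = -1/768264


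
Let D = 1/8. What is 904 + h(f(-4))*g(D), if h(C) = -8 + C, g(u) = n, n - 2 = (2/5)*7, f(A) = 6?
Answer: 4472/5 ≈ 894.40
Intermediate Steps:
n = 24/5 (n = 2 + (2/5)*7 = 2 + 14/5 = 24/5 ≈ 4.8000)
D = 1/8 ≈ 0.12500
g(u) = 24/5
904 + h(f(-4))*g(D) = 904 + (-8 + 6)*(24/5) = 904 - 2*24/5 = 904 - 48/5 = 4472/5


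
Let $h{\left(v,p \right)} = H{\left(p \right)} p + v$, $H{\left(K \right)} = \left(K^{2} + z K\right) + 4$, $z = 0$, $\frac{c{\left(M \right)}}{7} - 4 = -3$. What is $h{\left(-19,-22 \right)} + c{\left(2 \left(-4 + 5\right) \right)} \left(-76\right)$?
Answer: $-11287$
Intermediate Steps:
$c{\left(M \right)} = 7$ ($c{\left(M \right)} = 28 + 7 \left(-3\right) = 28 - 21 = 7$)
$H{\left(K \right)} = 4 + K^{2}$ ($H{\left(K \right)} = \left(K^{2} + 0 K\right) + 4 = \left(K^{2} + 0\right) + 4 = K^{2} + 4 = 4 + K^{2}$)
$h{\left(v,p \right)} = v + p \left(4 + p^{2}\right)$ ($h{\left(v,p \right)} = \left(4 + p^{2}\right) p + v = p \left(4 + p^{2}\right) + v = v + p \left(4 + p^{2}\right)$)
$h{\left(-19,-22 \right)} + c{\left(2 \left(-4 + 5\right) \right)} \left(-76\right) = \left(-19 - 22 \left(4 + \left(-22\right)^{2}\right)\right) + 7 \left(-76\right) = \left(-19 - 22 \left(4 + 484\right)\right) - 532 = \left(-19 - 10736\right) - 532 = -10755 - 532 = -11287$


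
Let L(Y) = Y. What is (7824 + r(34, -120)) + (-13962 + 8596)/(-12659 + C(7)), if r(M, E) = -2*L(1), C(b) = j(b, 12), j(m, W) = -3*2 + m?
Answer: 49508121/6329 ≈ 7822.4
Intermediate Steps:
j(m, W) = -6 + m
C(b) = -6 + b
r(M, E) = -2 (r(M, E) = -2*1 = -2)
(7824 + r(34, -120)) + (-13962 + 8596)/(-12659 + C(7)) = (7824 - 2) + (-13962 + 8596)/(-12659 + (-6 + 7)) = 7822 - 5366/(-12659 + 1) = 7822 - 5366/(-12658) = 7822 - 5366*(-1/12658) = 7822 + 2683/6329 = 49508121/6329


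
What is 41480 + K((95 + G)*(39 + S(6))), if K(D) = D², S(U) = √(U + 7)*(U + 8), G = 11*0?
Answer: 36764205 + 9855300*√13 ≈ 7.2298e+7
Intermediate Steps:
G = 0
S(U) = √(7 + U)*(8 + U)
41480 + K((95 + G)*(39 + S(6))) = 41480 + ((95 + 0)*(39 + √(7 + 6)*(8 + 6)))² = 41480 + (95*(39 + √13*14))² = 41480 + (95*(39 + 14*√13))² = 41480 + (3705 + 1330*√13)²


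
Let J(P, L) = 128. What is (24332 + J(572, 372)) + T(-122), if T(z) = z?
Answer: 24338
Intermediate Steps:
(24332 + J(572, 372)) + T(-122) = (24332 + 128) - 122 = 24460 - 122 = 24338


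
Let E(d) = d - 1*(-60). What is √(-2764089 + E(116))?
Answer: I*√2763913 ≈ 1662.5*I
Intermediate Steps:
E(d) = 60 + d (E(d) = d + 60 = 60 + d)
√(-2764089 + E(116)) = √(-2764089 + (60 + 116)) = √(-2764089 + 176) = √(-2763913) = I*√2763913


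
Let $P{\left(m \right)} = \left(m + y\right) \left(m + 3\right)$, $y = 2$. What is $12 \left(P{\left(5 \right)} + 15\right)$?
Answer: $852$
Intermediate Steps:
$P{\left(m \right)} = \left(2 + m\right) \left(3 + m\right)$ ($P{\left(m \right)} = \left(m + 2\right) \left(m + 3\right) = \left(2 + m\right) \left(3 + m\right)$)
$12 \left(P{\left(5 \right)} + 15\right) = 12 \left(\left(6 + 5^{2} + 5 \cdot 5\right) + 15\right) = 12 \left(\left(6 + 25 + 25\right) + 15\right) = 12 \left(56 + 15\right) = 12 \cdot 71 = 852$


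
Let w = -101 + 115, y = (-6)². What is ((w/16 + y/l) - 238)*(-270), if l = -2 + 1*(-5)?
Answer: 1831545/28 ≈ 65412.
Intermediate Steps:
l = -7 (l = -2 - 5 = -7)
y = 36
w = 14
((w/16 + y/l) - 238)*(-270) = ((14/16 + 36/(-7)) - 238)*(-270) = ((14*(1/16) + 36*(-⅐)) - 238)*(-270) = ((7/8 - 36/7) - 238)*(-270) = (-239/56 - 238)*(-270) = -13567/56*(-270) = 1831545/28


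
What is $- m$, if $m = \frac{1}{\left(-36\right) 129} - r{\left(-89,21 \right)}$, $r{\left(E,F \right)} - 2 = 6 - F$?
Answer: $- \frac{60371}{4644} \approx -13.0$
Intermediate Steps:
$r{\left(E,F \right)} = 8 - F$ ($r{\left(E,F \right)} = 2 - \left(-6 + F\right) = 8 - F$)
$m = \frac{60371}{4644}$ ($m = \frac{1}{\left(-36\right) 129} - \left(8 - 21\right) = \frac{1}{-4644} - \left(8 - 21\right) = - \frac{1}{4644} - -13 = - \frac{1}{4644} + 13 = \frac{60371}{4644} \approx 13.0$)
$- m = \left(-1\right) \frac{60371}{4644} = - \frac{60371}{4644}$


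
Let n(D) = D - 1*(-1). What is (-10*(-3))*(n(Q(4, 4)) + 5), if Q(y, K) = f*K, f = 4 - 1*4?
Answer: 180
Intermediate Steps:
f = 0 (f = 4 - 4 = 0)
Q(y, K) = 0 (Q(y, K) = 0*K = 0)
n(D) = 1 + D (n(D) = D + 1 = 1 + D)
(-10*(-3))*(n(Q(4, 4)) + 5) = (-10*(-3))*((1 + 0) + 5) = 30*(1 + 5) = 30*6 = 180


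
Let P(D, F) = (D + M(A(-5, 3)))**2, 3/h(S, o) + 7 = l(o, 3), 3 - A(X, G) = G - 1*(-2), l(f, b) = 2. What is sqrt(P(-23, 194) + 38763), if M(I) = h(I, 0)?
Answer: sqrt(982999)/5 ≈ 198.29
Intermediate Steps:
A(X, G) = 1 - G (A(X, G) = 3 - (G - 1*(-2)) = 3 - (G + 2) = 3 - (2 + G) = 3 + (-2 - G) = 1 - G)
h(S, o) = -3/5 (h(S, o) = 3/(-7 + 2) = 3/(-5) = 3*(-1/5) = -3/5)
M(I) = -3/5
P(D, F) = (-3/5 + D)**2 (P(D, F) = (D - 3/5)**2 = (-3/5 + D)**2)
sqrt(P(-23, 194) + 38763) = sqrt((-3 + 5*(-23))**2/25 + 38763) = sqrt((-3 - 115)**2/25 + 38763) = sqrt((1/25)*(-118)**2 + 38763) = sqrt((1/25)*13924 + 38763) = sqrt(13924/25 + 38763) = sqrt(982999/25) = sqrt(982999)/5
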